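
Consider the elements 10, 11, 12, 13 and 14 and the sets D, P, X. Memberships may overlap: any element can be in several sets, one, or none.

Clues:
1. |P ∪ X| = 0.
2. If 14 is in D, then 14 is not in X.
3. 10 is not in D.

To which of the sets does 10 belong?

10: none

From (3): 10 ∉ D.
Suppose 10 ∈ P: no assignment then satisfies all the clues, so 10 ∉ P.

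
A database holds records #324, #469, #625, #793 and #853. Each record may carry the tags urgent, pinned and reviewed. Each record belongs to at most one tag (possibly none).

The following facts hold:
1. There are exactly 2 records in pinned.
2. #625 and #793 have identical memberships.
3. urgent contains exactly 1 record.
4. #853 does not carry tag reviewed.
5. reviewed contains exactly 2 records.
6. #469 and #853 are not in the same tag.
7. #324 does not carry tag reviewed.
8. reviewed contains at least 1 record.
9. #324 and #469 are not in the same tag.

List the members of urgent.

urgent = {#469}

From (4): #853 ∉ reviewed.
From (7): #324 ∉ reviewed.
Suppose #324 ∈ urgent: no assignment then satisfies all the clues, so #324 ∉ urgent.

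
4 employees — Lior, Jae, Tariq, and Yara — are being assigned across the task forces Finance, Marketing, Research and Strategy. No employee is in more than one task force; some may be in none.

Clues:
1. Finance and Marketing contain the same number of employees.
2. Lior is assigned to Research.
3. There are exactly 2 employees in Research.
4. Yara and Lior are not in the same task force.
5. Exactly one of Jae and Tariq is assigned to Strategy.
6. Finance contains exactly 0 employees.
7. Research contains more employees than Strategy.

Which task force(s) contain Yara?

Yara: none

From (2): Lior ∈ Research.
(4): Yara ∉ Research.
(6): Finance already has 0, so the rest are out.
Suppose Yara ∈ Marketing: no assignment then satisfies all the clues, so Yara ∉ Marketing.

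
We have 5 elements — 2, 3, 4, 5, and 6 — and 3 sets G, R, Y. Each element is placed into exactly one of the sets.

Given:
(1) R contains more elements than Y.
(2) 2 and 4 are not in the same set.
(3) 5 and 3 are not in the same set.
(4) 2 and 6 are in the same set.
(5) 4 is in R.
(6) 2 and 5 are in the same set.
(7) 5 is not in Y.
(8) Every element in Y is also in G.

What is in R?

R = {3, 4}

From (5): 4 ∈ R.
From (7): 5 ∉ Y.
(2): 2 ∉ R.
(4): 6 matches 2: 6 ∉ R.
(6): 5 matches 2: 5 ∉ R.
(6): 2 matches 5: 2 ∉ Y.
Only one set left: 2 ∈ G.
Only one set left: 5 ∈ G.
(3): 3 ∉ G.
(4): 6 matches 2: 6 ∈ G.
(8) contrapositive: 3 ∉ Y.
Only one set left: 3 ∈ R.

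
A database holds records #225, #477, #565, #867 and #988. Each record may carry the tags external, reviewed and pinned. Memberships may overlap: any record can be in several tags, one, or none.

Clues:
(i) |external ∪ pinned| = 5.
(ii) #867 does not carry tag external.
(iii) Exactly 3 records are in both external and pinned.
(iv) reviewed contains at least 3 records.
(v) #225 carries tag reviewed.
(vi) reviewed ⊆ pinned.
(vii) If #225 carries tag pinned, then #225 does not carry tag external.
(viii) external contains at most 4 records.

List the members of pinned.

pinned = {#225, #477, #565, #867, #988}

From (ii): #867 ∉ external.
From (v): #225 ∈ reviewed.
(vi) with #225 ∈ reviewed: #225 ∈ pinned.
(vii): #225 ∉ external.
Suppose #477 ∉ pinned: no assignment then satisfies all the clues, so #477 ∈ pinned.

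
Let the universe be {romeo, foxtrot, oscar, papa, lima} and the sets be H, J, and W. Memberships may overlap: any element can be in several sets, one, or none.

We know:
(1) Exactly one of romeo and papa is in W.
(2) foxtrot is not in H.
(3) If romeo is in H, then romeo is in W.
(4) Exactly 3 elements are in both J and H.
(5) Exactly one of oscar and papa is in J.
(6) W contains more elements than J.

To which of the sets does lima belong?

lima: H, J, W

From (2): foxtrot ∉ H.
Suppose lima ∉ H: no assignment then satisfies all the clues, so lima ∈ H.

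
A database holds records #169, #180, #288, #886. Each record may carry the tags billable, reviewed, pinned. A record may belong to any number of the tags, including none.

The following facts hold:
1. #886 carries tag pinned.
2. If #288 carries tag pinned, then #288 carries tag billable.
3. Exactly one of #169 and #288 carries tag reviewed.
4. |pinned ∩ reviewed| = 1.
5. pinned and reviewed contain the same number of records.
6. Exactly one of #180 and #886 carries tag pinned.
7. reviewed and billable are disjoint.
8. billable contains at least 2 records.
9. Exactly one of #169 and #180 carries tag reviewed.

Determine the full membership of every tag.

From (1): #886 ∈ pinned.
(6) (exactly one): #180 ∉ pinned.
Suppose #169 ∈ billable: no assignment then satisfies all the clues, so #169 ∉ billable.

billable = {#180, #288}; reviewed = {#169, #886}; pinned = {#288, #886}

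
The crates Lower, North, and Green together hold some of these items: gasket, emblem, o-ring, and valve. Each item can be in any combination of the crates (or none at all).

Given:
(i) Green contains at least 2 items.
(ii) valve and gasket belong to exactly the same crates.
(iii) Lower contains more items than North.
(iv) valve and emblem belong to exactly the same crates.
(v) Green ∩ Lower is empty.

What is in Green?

Green = {emblem, gasket, valve}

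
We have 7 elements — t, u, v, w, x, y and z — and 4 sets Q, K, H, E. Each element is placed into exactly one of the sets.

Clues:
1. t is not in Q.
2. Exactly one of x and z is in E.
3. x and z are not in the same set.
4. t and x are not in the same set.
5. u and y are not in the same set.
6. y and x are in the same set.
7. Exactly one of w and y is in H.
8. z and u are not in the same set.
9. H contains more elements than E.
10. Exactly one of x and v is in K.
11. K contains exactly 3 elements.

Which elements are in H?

From (1): t ∉ Q.
Suppose t ∈ H: no assignment then satisfies all the clues, so t ∉ H.

H = {x, y}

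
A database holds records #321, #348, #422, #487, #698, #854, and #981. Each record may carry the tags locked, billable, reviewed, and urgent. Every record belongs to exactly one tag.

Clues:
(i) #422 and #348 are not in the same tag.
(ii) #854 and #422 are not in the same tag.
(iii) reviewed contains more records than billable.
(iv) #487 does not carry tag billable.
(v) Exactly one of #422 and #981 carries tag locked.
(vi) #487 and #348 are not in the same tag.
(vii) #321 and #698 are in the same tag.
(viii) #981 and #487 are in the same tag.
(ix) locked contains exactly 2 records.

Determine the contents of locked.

locked = {#487, #981}

From (iv): #487 ∉ billable.
(viii): #981 matches #487: #981 ∉ billable.
Suppose #321 ∈ locked: no assignment then satisfies all the clues, so #321 ∉ locked.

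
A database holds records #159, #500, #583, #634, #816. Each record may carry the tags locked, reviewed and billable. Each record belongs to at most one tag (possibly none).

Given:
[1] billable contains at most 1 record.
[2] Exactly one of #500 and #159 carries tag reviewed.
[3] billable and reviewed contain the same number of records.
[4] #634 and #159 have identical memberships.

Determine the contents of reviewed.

reviewed = {#500}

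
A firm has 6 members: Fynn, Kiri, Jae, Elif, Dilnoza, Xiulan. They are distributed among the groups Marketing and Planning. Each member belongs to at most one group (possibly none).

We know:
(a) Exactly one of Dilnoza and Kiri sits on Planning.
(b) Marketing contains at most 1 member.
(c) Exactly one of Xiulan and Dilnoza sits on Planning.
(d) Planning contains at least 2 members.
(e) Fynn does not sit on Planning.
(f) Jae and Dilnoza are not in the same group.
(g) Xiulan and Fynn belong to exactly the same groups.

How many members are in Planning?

2

From (e): Fynn ∉ Planning.
(g): Xiulan matches Fynn: Xiulan ∉ Planning.
(c) (exactly one): Dilnoza ∈ Planning.
(f): Jae ∉ Planning.
(a) (exactly one): Kiri ∉ Planning.
(d): only 2 candidates remain for Planning, so all are in.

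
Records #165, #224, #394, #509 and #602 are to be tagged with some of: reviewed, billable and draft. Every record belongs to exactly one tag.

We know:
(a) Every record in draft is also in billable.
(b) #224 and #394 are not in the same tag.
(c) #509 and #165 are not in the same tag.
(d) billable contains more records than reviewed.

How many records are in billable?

3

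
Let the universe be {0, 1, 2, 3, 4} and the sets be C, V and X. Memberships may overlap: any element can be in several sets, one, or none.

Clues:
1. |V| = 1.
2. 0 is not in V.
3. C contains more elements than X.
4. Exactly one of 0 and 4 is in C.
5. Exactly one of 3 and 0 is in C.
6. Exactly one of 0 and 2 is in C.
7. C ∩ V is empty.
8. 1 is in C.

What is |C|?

2

From (2): 0 ∉ V.
From (8): 1 ∈ C.
(7) (disjoint): 1 ∉ V.
Suppose 0 ∉ C: no assignment then satisfies all the clues, so 0 ∈ C.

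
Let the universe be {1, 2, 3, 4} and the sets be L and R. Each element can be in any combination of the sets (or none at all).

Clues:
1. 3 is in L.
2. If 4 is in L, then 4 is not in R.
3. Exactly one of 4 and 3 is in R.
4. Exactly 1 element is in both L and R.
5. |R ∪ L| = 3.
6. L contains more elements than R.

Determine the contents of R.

R = {3}

From (1): 3 ∈ L.
Suppose 1 ∈ R: no assignment then satisfies all the clues, so 1 ∉ R.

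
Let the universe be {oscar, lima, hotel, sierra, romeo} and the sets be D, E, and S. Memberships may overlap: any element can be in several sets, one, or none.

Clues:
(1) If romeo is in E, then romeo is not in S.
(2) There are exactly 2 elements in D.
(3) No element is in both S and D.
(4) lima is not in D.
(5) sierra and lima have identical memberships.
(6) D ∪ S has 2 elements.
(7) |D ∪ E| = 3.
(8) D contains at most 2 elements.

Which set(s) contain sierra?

sierra: none

From (4): lima ∉ D.
(5): sierra matches lima: sierra ∉ D.
Suppose sierra ∈ E: no assignment then satisfies all the clues, so sierra ∉ E.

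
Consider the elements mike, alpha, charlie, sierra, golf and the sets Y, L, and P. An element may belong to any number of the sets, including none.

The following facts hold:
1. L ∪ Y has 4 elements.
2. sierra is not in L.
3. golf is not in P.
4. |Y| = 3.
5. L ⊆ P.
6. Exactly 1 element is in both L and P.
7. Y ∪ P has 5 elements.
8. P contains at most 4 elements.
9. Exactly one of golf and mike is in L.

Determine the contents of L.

L = {mike}

From (2): sierra ∉ L.
From (3): golf ∉ P.
(5) contrapositive: golf ∉ L.
(9) (exactly one): mike ∈ L.
(5) with mike ∈ L: mike ∈ P.
Suppose alpha ∈ L: no assignment then satisfies all the clues, so alpha ∉ L.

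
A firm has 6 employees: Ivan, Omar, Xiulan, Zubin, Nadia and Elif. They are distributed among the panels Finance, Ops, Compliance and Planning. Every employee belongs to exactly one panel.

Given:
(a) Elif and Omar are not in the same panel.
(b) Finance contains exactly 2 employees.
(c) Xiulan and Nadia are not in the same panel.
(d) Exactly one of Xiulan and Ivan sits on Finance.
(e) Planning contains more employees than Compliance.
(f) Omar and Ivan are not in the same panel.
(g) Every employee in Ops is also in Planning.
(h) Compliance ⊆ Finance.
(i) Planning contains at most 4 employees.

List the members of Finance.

Finance = {Omar, Xiulan}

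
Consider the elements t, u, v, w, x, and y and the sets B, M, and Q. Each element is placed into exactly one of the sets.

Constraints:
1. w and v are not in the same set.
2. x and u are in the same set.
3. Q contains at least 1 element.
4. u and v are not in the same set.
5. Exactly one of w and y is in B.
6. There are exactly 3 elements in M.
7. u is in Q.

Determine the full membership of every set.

B = {w}; M = {t, v, y}; Q = {u, x}

From (7): u ∈ Q.
(2): x matches u: x ∉ B.
(2): x matches u: x ∉ M.
(2): x matches u: x ∈ Q.
(4): v ∉ Q.
Suppose t ∈ B: no assignment then satisfies all the clues, so t ∉ B.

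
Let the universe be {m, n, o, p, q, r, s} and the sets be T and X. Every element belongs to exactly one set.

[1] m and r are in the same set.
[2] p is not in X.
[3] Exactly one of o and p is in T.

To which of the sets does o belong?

o: X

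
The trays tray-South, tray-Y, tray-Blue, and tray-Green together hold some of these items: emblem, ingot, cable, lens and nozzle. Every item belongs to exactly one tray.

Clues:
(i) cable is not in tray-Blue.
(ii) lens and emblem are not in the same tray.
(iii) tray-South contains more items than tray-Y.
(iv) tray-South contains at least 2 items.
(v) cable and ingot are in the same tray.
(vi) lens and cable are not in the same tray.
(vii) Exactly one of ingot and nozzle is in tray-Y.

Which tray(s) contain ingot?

From (i): cable ∉ tray-Blue.
(v): ingot matches cable: ingot ∉ tray-Blue.
Suppose ingot ∉ tray-South: no assignment then satisfies all the clues, so ingot ∈ tray-South.

ingot: tray-South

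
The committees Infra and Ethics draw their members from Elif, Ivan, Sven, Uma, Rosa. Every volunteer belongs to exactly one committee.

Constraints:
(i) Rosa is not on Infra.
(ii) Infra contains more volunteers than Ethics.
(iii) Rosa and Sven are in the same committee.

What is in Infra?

Infra = {Elif, Ivan, Uma}

From (i): Rosa ∉ Infra.
(iii): Sven matches Rosa: Sven ∉ Infra.
Only one committee left: Sven ∈ Ethics.
Only one committee left: Rosa ∈ Ethics.
Suppose Elif ∉ Infra: no assignment then satisfies all the clues, so Elif ∈ Infra.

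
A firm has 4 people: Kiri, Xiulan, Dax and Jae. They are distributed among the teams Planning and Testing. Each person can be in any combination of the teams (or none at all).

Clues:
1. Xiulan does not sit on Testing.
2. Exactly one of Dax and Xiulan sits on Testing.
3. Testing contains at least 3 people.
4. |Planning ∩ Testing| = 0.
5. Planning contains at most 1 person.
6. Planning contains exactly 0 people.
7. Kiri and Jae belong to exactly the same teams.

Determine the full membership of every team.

From (1): Xiulan ∉ Testing.
(2) (exactly one): Dax ∈ Testing.
(3): only 3 candidates remain for Testing, so all are in.
(6): Planning already has 0, so the rest are out.

Planning = {}; Testing = {Dax, Jae, Kiri}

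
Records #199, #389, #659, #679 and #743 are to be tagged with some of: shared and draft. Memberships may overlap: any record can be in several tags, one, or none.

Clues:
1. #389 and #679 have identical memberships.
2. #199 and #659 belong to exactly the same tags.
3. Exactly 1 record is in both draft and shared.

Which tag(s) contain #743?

#743: draft, shared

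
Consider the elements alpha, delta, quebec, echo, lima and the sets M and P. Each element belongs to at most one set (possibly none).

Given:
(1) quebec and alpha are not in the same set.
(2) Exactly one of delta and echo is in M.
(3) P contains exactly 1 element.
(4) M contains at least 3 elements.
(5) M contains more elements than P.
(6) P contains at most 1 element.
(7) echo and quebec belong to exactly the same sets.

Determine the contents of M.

M = {echo, lima, quebec}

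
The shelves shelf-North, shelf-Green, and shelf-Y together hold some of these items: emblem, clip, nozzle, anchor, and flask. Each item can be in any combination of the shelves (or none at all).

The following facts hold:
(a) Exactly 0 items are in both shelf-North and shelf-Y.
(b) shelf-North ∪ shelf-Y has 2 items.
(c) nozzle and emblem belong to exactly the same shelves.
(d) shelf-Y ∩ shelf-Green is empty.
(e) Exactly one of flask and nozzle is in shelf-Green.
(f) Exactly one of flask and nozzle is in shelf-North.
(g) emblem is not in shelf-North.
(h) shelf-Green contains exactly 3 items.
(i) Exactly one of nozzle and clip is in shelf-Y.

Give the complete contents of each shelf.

shelf-North = {flask}; shelf-Green = {anchor, emblem, nozzle}; shelf-Y = {clip}

From (g): emblem ∉ shelf-North.
(c): nozzle matches emblem: nozzle ∉ shelf-North.
(f) (exactly one): flask ∈ shelf-North.
Suppose emblem ∉ shelf-Green: no assignment then satisfies all the clues, so emblem ∈ shelf-Green.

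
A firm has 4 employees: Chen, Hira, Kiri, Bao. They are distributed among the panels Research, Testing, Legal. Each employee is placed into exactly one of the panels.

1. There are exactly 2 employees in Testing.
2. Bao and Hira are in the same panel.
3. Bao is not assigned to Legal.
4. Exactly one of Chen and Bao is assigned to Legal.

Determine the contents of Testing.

Testing = {Bao, Hira}

From (3): Bao ∉ Legal.
(2): Hira matches Bao: Hira ∉ Legal.
(4) (exactly one): Chen ∈ Legal.
Suppose Hira ∉ Testing: no assignment then satisfies all the clues, so Hira ∈ Testing.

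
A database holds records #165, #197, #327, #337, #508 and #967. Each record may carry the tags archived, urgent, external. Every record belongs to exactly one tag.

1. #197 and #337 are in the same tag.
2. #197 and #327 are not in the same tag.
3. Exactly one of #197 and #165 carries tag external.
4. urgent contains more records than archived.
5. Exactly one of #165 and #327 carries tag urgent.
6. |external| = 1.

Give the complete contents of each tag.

archived = {#197, #337}; urgent = {#327, #508, #967}; external = {#165}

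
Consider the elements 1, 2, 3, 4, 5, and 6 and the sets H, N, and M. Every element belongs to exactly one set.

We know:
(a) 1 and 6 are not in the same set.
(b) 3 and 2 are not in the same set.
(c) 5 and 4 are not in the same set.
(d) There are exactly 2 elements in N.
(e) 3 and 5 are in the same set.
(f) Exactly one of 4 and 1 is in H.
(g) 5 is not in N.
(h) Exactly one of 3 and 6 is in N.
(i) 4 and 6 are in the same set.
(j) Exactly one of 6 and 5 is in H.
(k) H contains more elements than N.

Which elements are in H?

H = {1, 3, 5}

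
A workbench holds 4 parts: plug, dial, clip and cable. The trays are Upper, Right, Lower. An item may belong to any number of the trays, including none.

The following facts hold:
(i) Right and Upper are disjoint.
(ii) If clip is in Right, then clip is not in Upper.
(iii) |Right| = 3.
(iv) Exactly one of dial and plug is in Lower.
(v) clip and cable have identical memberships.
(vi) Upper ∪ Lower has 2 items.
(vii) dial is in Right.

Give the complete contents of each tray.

Upper = {plug}; Right = {cable, clip, dial}; Lower = {dial}

From (vii): dial ∈ Right.
(i) (disjoint): dial ∉ Upper.
Suppose plug ∉ Upper: no assignment then satisfies all the clues, so plug ∈ Upper.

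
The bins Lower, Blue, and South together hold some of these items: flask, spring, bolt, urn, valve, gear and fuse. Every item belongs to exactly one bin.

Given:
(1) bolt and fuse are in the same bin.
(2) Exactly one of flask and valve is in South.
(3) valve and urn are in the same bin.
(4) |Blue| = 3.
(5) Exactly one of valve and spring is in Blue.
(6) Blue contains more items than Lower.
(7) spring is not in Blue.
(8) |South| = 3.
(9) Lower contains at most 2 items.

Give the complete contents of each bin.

Lower = {spring}; Blue = {gear, urn, valve}; South = {bolt, flask, fuse}

From (7): spring ∉ Blue.
(5) (exactly one): valve ∈ Blue.
(2) (exactly one): flask ∈ South.
(3): urn matches valve: urn ∉ Lower.
(3): urn matches valve: urn ∈ Blue.
Suppose spring ∉ Lower: no assignment then satisfies all the clues, so spring ∈ Lower.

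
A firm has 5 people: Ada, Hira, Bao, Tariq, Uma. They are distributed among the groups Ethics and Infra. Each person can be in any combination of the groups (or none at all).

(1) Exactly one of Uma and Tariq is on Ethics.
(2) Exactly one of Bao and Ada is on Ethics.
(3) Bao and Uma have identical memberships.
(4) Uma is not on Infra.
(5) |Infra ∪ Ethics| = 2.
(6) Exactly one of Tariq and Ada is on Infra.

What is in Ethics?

Ethics = {Ada, Tariq}

From (4): Uma ∉ Infra.
(3): Bao matches Uma: Bao ∉ Infra.
Suppose Ada ∉ Ethics: no assignment then satisfies all the clues, so Ada ∈ Ethics.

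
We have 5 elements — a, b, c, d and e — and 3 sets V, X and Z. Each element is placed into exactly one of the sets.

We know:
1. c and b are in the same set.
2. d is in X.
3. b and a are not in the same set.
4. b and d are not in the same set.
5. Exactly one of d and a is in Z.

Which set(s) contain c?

From (2): d ∈ X.
(4): b ∉ X.
(5) (exactly one): a ∈ Z.
(1): c matches b: c ∉ X.
(3): b ∉ Z.
Only one set left: b ∈ V.
(1): c matches b: c ∈ V.

c: V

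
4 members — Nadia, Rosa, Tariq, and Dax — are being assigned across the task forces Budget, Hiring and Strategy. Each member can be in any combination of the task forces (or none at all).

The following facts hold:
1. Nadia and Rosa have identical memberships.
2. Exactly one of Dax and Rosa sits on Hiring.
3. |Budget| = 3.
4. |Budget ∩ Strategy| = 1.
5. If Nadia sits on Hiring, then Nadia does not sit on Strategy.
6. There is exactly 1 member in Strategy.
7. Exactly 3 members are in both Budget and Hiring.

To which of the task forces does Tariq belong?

Tariq: Budget, Hiring, Strategy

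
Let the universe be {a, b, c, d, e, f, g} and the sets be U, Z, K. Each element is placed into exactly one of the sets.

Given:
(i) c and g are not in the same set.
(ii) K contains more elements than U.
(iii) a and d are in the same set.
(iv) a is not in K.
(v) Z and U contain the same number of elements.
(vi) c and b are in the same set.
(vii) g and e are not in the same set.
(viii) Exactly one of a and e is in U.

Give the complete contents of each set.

U = {a, d}; Z = {f, g}; K = {b, c, e}

From (iv): a ∉ K.
(iii): d matches a: d ∉ K.
Suppose a ∉ U: no assignment then satisfies all the clues, so a ∈ U.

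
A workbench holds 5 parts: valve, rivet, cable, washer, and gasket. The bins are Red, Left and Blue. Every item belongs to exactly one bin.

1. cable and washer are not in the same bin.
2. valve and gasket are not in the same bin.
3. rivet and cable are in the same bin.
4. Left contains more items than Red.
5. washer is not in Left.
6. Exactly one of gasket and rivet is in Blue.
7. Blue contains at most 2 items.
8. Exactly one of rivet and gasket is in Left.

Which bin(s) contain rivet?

rivet: Left

From (5): washer ∉ Left.
Suppose rivet ∈ Red: no assignment then satisfies all the clues, so rivet ∉ Red.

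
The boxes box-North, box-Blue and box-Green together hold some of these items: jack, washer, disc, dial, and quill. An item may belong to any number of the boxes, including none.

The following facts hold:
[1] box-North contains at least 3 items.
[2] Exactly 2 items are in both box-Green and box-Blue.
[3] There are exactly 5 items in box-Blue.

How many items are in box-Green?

2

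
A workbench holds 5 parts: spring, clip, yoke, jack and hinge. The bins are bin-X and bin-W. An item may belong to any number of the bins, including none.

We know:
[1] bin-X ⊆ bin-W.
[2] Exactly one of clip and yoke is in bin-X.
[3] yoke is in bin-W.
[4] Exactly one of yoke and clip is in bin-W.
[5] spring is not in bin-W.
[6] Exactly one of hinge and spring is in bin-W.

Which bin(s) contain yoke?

yoke: bin-W, bin-X

From (3): yoke ∈ bin-W.
From (5): spring ∉ bin-W.
(1) contrapositive: spring ∉ bin-X.
(4) (exactly one): clip ∉ bin-W.
(6) (exactly one): hinge ∈ bin-W.
(1) contrapositive: clip ∉ bin-X.
(2) (exactly one): yoke ∈ bin-X.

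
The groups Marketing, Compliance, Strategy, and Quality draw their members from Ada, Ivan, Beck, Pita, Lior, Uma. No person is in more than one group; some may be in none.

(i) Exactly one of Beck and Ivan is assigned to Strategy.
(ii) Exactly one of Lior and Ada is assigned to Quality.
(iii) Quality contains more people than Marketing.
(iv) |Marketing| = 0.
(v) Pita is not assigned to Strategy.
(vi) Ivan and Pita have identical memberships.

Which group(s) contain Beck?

Beck: Strategy

From (v): Pita ∉ Strategy.
(iv): Marketing already has 0, so the rest are out.
(vi): Ivan matches Pita: Ivan ∉ Strategy.
(i) (exactly one): Beck ∈ Strategy.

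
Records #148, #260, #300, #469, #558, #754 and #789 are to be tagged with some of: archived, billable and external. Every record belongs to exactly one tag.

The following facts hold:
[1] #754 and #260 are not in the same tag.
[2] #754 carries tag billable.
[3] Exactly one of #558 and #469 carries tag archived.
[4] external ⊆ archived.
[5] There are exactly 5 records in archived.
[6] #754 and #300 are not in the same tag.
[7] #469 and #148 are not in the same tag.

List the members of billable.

billable = {#469, #754}

From (2): #754 ∈ billable.
(1): #260 ∉ billable.
(6): #300 ∉ billable.
Suppose #148 ∈ billable: no assignment then satisfies all the clues, so #148 ∉ billable.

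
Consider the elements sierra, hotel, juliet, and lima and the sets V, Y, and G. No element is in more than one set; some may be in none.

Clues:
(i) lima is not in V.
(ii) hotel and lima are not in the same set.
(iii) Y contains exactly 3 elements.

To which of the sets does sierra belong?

sierra: Y

From (i): lima ∉ V.
Suppose sierra ∈ V: no assignment then satisfies all the clues, so sierra ∉ V.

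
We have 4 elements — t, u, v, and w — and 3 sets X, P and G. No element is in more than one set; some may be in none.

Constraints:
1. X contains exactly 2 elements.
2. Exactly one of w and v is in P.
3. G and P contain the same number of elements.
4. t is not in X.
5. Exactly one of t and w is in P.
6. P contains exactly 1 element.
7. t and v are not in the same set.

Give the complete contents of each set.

X = {u, v}; P = {w}; G = {t}

From (4): t ∉ X.
Suppose t ∈ P: no assignment then satisfies all the clues, so t ∉ P.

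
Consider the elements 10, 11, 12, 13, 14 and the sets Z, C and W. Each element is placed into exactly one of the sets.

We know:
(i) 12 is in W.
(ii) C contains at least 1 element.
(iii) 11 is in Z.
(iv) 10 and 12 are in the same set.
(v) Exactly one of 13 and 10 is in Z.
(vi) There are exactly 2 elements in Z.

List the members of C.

From (i): 12 ∈ W.
From (iii): 11 ∈ Z.
(iv): 10 matches 12: 10 ∉ Z.
(iv): 10 matches 12: 10 ∉ C.
(iv): 10 matches 12: 10 ∈ W.
(v) (exactly one): 13 ∈ Z.
(vi): Z already has 2, so the rest are out.
(ii): only 1 candidates remain for C, so all are in.

C = {14}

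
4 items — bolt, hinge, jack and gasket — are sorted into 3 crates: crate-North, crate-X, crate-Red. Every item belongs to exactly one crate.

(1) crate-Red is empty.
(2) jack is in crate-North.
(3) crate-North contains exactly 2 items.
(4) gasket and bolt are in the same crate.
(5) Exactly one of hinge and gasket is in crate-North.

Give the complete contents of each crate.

crate-North = {hinge, jack}; crate-X = {bolt, gasket}; crate-Red = {}

From (2): jack ∈ crate-North.
(1): crate-Red already has 0, so the rest are out.
Suppose bolt ∈ crate-North: no assignment then satisfies all the clues, so bolt ∉ crate-North.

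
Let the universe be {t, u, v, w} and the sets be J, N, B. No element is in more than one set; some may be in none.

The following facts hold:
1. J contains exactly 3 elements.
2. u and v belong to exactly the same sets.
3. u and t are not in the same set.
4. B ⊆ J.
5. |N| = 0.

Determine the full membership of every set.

J = {u, v, w}; N = {}; B = {}

(5): N already has 0, so the rest are out.
Suppose t ∈ J: no assignment then satisfies all the clues, so t ∉ J.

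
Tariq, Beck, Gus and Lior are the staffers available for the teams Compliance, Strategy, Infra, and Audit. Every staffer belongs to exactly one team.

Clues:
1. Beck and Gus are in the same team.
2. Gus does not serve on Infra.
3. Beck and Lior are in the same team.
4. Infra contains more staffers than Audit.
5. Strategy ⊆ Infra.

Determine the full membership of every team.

Compliance = {Beck, Gus, Lior}; Strategy = {}; Infra = {Tariq}; Audit = {}

From (2): Gus ∉ Infra.
(1): Beck matches Gus: Beck ∉ Infra.
(3): Lior matches Beck: Lior ∉ Infra.
(5) contrapositive: Beck ∉ Strategy.
(5) contrapositive: Gus ∉ Strategy.
(5) contrapositive: Lior ∉ Strategy.
Suppose Tariq ∈ Compliance: no assignment then satisfies all the clues, so Tariq ∉ Compliance.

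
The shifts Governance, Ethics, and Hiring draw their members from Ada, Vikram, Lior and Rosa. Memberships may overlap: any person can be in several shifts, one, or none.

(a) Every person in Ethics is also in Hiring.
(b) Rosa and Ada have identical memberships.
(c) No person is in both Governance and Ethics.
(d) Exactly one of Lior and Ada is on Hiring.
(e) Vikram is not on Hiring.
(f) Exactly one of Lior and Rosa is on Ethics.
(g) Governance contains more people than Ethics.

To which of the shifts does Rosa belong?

Rosa: Governance

From (e): Vikram ∉ Hiring.
(a) contrapositive: Vikram ∉ Ethics.
Suppose Rosa ∉ Governance: no assignment then satisfies all the clues, so Rosa ∈ Governance.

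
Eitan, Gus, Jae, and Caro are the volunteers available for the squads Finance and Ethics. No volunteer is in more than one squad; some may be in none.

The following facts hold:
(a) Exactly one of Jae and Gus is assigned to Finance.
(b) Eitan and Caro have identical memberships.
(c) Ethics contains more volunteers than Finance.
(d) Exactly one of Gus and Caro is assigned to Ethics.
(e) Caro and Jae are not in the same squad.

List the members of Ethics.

Ethics = {Caro, Eitan}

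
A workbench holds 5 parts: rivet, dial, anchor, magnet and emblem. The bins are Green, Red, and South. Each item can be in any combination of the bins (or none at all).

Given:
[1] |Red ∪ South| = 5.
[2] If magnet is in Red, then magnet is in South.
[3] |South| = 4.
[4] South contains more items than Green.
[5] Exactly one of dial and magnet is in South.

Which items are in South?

South = {anchor, emblem, magnet, rivet}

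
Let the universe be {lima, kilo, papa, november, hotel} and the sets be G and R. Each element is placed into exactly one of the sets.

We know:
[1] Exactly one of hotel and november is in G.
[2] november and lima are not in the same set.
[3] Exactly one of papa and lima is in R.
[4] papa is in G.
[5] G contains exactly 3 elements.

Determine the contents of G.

G = {kilo, november, papa}

From (4): papa ∈ G.
(3) (exactly one): lima ∈ R.
(2): november ∉ R.
Only one set left: november ∈ G.
(1) (exactly one): hotel ∉ G.
(5): only 3 candidates remain for G, so all are in.
Only one set left: hotel ∈ R.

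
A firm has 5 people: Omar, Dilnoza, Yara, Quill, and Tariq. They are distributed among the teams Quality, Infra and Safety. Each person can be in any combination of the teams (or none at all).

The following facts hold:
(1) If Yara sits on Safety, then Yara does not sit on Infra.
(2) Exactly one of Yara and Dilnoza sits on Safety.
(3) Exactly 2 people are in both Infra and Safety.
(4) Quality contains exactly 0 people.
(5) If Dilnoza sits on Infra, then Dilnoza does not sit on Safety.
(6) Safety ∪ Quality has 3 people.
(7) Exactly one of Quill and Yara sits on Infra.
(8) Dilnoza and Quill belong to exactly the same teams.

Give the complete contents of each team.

Quality = {}; Infra = {Dilnoza, Omar, Quill, Tariq}; Safety = {Omar, Tariq, Yara}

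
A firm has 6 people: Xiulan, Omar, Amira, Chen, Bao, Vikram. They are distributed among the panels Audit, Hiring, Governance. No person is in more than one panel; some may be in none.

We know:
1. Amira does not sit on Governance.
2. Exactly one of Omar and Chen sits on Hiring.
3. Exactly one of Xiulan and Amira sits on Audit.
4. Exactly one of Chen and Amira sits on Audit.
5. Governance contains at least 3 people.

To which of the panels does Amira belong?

Amira: Audit

From (1): Amira ∉ Governance.
Suppose Amira ∉ Audit: no assignment then satisfies all the clues, so Amira ∈ Audit.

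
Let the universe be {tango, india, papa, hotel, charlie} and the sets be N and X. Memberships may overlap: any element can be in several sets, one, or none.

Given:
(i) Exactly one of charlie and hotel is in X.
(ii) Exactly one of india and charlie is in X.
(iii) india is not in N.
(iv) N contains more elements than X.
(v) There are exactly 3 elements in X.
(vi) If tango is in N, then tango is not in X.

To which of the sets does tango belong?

From (iii): india ∉ N.
Suppose tango ∉ N: no assignment then satisfies all the clues, so tango ∈ N.

tango: N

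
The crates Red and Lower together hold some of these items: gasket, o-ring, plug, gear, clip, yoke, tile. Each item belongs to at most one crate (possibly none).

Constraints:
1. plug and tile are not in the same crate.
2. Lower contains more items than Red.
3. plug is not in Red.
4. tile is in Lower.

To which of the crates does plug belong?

From (3): plug ∉ Red.
From (4): tile ∈ Lower.
(1): plug ∉ Lower.

plug: none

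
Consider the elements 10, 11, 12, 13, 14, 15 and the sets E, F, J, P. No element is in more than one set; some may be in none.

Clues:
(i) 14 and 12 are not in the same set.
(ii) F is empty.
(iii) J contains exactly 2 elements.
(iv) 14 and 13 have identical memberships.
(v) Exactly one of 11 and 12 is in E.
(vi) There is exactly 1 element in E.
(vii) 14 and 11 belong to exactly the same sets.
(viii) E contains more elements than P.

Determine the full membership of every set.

(ii): F already has 0, so the rest are out.
Suppose 10 ∈ E: no assignment then satisfies all the clues, so 10 ∉ E.

E = {12}; F = {}; J = {10, 15}; P = {}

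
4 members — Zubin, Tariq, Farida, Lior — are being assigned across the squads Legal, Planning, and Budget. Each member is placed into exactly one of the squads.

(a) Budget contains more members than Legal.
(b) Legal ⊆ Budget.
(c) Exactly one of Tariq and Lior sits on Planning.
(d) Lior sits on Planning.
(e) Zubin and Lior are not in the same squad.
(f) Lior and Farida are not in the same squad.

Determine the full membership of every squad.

Legal = {}; Planning = {Lior}; Budget = {Farida, Tariq, Zubin}

From (d): Lior ∈ Planning.
(c) (exactly one): Tariq ∉ Planning.
(e): Zubin ∉ Planning.
(f): Farida ∉ Planning.
Suppose Zubin ∈ Legal: no assignment then satisfies all the clues, so Zubin ∉ Legal.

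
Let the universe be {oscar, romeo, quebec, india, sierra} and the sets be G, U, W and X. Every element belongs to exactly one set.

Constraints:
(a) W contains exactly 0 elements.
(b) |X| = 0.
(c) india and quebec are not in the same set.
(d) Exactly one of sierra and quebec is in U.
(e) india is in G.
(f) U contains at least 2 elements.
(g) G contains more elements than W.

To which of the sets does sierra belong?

sierra: G

From (e): india ∈ G.
(a): W already has 0, so the rest are out.
(b): X already has 0, so the rest are out.
(c): quebec ∉ G.
Only one set left: quebec ∈ U.
(d) (exactly one): sierra ∉ U.
Only one set left: sierra ∈ G.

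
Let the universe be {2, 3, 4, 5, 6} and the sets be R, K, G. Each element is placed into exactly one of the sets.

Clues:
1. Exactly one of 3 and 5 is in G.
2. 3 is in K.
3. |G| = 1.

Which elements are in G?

From (2): 3 ∈ K.
(1) (exactly one): 5 ∈ G.
(3): G already has 1, so the rest are out.

G = {5}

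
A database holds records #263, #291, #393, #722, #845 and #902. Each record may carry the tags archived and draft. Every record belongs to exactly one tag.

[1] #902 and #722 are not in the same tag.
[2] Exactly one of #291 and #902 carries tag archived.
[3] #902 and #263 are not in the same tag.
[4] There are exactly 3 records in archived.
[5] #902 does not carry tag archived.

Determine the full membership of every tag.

From (5): #902 ∉ archived.
(2) (exactly one): #291 ∈ archived.
Only one tag left: #902 ∈ draft.
(1): #722 ∉ draft.
(3): #263 ∉ draft.
Only one tag left: #263 ∈ archived.
Only one tag left: #722 ∈ archived.
(4): archived already has 3, so the rest are out.
Only one tag left: #393 ∈ draft.
Only one tag left: #845 ∈ draft.

archived = {#263, #291, #722}; draft = {#393, #845, #902}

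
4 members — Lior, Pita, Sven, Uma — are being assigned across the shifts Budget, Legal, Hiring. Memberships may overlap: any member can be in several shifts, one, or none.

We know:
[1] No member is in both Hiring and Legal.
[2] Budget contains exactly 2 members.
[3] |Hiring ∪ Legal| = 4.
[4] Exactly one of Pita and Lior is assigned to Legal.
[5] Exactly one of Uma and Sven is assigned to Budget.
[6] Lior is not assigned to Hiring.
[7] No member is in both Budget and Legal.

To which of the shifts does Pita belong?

Pita: Budget, Hiring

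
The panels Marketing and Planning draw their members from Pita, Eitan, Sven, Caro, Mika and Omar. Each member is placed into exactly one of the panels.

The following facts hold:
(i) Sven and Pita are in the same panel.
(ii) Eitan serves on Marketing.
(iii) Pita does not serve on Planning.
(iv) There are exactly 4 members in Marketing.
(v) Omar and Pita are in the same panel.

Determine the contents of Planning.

Planning = {Caro, Mika}

From (ii): Eitan ∈ Marketing.
From (iii): Pita ∉ Planning.
(i): Sven matches Pita: Sven ∉ Planning.
(v): Omar matches Pita: Omar ∉ Planning.
Only one panel left: Pita ∈ Marketing.
Only one panel left: Sven ∈ Marketing.
Only one panel left: Omar ∈ Marketing.
(iv): Marketing already has 4, so the rest are out.
Only one panel left: Caro ∈ Planning.
Only one panel left: Mika ∈ Planning.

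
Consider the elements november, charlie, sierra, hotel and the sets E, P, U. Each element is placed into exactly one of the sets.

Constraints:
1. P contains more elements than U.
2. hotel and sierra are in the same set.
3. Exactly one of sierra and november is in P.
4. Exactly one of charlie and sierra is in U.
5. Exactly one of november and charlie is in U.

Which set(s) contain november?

november: E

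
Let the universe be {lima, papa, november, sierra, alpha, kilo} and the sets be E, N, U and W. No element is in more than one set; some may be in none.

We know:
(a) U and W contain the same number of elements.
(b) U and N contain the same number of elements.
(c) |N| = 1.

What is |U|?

1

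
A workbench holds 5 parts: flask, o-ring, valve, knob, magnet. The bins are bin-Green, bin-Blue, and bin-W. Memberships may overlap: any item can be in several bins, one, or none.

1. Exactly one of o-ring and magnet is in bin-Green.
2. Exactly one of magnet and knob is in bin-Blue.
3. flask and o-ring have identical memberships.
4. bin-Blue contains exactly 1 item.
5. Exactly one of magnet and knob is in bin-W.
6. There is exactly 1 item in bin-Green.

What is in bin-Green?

bin-Green = {magnet}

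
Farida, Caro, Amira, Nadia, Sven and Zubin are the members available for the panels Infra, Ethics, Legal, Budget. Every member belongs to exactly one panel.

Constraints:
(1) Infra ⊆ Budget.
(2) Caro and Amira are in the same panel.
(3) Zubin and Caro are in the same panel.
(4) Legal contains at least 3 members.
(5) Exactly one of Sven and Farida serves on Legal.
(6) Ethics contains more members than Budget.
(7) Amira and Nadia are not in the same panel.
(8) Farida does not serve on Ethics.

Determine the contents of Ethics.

Ethics = {Nadia, Sven}

From (8): Farida ∉ Ethics.
Suppose Caro ∈ Ethics: no assignment then satisfies all the clues, so Caro ∉ Ethics.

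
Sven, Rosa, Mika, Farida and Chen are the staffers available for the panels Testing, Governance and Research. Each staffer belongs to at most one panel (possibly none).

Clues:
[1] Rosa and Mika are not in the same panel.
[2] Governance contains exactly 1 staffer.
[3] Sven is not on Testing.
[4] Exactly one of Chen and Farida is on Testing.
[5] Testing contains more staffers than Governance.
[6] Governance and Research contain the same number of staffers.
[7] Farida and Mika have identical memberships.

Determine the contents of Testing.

Testing = {Farida, Mika}

From (3): Sven ∉ Testing.
Suppose Rosa ∈ Testing: no assignment then satisfies all the clues, so Rosa ∉ Testing.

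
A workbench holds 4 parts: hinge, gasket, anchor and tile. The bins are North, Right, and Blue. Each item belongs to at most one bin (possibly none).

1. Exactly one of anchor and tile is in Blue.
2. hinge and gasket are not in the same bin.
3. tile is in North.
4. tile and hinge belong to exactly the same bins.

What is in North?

From (3): tile ∈ North.
(1) (exactly one): anchor ∈ Blue.
(4): hinge matches tile: hinge ∈ North.
(2): gasket ∉ North.

North = {hinge, tile}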